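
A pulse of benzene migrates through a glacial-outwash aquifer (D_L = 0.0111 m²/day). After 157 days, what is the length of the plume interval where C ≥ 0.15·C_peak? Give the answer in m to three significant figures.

The plume is Gaussian with σ = √(2Dt) = √(2 × 0.0111 × 157) = 1.867 m.
C/C_peak = exp(−Δx²/(2σ²)) = 0.15 ⇒ Δx = σ·√(−2 ln 0.15) = 1.867 × 1.948 = 3.637 m.
Width = 2Δx = 7.27 m.

7.27 m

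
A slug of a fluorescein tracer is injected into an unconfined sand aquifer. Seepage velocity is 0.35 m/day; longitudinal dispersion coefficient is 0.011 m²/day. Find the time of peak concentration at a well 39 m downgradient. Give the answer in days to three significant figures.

111 days

For the 1D instantaneous-source solution, setting ∂C/∂t = 0 at fixed x gives v²t² + 2Dt − x² = 0, so t = (√(D² + v²x²) − D)/v².
√(D² + v²x²) = √(0.011² + 0.35² × 39²) = 13.65; v² = 0.1225.
t = (13.65 − 0.011)/0.1225 = 111 days (vs. the pure-advection estimate x/v = 111 d).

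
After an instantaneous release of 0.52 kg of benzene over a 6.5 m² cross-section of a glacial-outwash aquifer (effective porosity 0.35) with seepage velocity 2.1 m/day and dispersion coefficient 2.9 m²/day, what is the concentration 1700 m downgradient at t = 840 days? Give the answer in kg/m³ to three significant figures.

For an instantaneous plane source, C(x,t) = M/(n_e·A·√(4πDt)) · exp(−(x−vt)²/(4Dt)), with n_e·A the pore (flow) area.
Plume center vt = 2.1 × 840 = 1764 m, so the well at 1700 m is 64 m upgradient of the peak.
√(4πDt) = 175.0 m, giving peak height M/(n_e·A·√(4πDt)) = 0.52/(0.35 × 6.5 × 175.0) = 0.001306 kg/m³.
(x−vt)²/(4Dt) = (-64)²/(4 × 2.9 × 840) = 0.4204; exp(−0.4204) = 0.6568.
C = 0.001306 × 0.6568 = 0.000858 kg/m³.

0.000858 kg/m³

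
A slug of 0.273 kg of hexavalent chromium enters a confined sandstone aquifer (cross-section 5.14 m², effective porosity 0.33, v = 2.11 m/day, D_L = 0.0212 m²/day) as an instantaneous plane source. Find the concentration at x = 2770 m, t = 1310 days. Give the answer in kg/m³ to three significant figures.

For an instantaneous plane source, C(x,t) = M/(n_e·A·√(4πDt)) · exp(−(x−vt)²/(4Dt)), with n_e·A the pore (flow) area.
Plume center vt = 2.11 × 1310 = 2764.1 m, so the well at 2770 m is 5.9 m downgradient of the peak.
√(4πDt) = 18.68 m, giving peak height M/(n_e·A·√(4πDt)) = 0.273/(0.33 × 5.14 × 18.68) = 0.008616 kg/m³.
(x−vt)²/(4Dt) = (5.9)²/(4 × 0.0212 × 1310) = 0.3134; exp(−0.3134) = 0.7310.
C = 0.008616 × 0.7310 = 0.00630 kg/m³.

0.00630 kg/m³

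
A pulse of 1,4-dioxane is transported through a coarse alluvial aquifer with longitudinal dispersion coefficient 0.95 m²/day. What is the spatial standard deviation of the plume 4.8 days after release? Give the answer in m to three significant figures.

Dispersive spreading gives a Gaussian with σ² = 2Dt; advection only shifts the center.
σ = √(2 × 0.95 × 4.8) = 3.02 m.

3.02 m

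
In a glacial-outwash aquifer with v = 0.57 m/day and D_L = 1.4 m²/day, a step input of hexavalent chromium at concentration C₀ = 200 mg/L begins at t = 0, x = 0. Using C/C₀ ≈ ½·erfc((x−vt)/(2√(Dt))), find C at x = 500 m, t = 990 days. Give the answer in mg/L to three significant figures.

For a continuous step input, C/C₀ ≈ ½·erfc((x−vt)/(2√(Dt))).
vt = 0.57 × 990 = 564.3 m and 2√(Dt) = 2√(1.4 × 990) = 74.46 m.
Argument (x−vt)/(2√(Dt)) = (500 − 564.3)/74.46 = -0.8636; ½·erfc(-0.8636) = 0.8890.
C = 200 × 0.8890 = 178 mg/L.

178 mg/L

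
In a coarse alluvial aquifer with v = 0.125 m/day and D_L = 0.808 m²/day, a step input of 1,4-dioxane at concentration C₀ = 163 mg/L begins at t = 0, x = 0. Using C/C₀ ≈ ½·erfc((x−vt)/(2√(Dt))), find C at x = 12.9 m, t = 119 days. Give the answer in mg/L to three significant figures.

90.7 mg/L

For a continuous step input, C/C₀ ≈ ½·erfc((x−vt)/(2√(Dt))).
vt = 0.125 × 119 = 14.875 m and 2√(Dt) = 2√(0.808 × 119) = 19.61 m.
Argument (x−vt)/(2√(Dt)) = (12.9 − 14.875)/19.61 = -0.1007; ½·erfc(-0.1007) = 0.5566.
C = 163 × 0.5566 = 90.7 mg/L.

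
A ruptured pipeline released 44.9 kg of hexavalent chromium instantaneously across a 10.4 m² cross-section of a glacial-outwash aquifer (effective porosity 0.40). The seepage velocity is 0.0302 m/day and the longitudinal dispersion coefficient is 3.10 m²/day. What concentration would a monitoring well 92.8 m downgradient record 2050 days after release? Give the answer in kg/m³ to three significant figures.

For an instantaneous plane source, C(x,t) = M/(n_e·A·√(4πDt)) · exp(−(x−vt)²/(4Dt)), with n_e·A the pore (flow) area.
Plume center vt = 0.0302 × 2050 = 61.91 m, so the well at 92.8 m is 30.89 m downgradient of the peak.
√(4πDt) = 282.6 m, giving peak height M/(n_e·A·√(4πDt)) = 44.9/(0.40 × 10.4 × 282.6) = 0.03819 kg/m³.
(x−vt)²/(4Dt) = (30.89)²/(4 × 3.10 × 2050) = 0.03754; exp(−0.03754) = 0.9632.
C = 0.03819 × 0.9632 = 0.0368 kg/m³.

0.0368 kg/m³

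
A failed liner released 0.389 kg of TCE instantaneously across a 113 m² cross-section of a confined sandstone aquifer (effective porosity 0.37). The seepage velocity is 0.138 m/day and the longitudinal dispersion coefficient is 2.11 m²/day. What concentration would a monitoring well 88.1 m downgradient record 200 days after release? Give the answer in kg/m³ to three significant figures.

For an instantaneous plane source, C(x,t) = M/(n_e·A·√(4πDt)) · exp(−(x−vt)²/(4Dt)), with n_e·A the pore (flow) area.
Plume center vt = 0.138 × 200 = 27.6 m, so the well at 88.1 m is 60.5 m downgradient of the peak.
√(4πDt) = 72.82 m, giving peak height M/(n_e·A·√(4πDt)) = 0.389/(0.37 × 113 × 72.82) = 0.0001278 kg/m³.
(x−vt)²/(4Dt) = (60.5)²/(4 × 2.11 × 200) = 2.168; exp(−2.168) = 0.1144.
C = 0.0001278 × 0.1144 = 1.46e-05 kg/m³.

1.46e-05 kg/m³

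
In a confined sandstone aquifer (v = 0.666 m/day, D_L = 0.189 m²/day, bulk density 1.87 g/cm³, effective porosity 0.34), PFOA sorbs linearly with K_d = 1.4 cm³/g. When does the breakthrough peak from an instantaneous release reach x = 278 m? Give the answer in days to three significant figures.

Retardation factor R = 1 + ρ_b·K_d/n = 1 + 1.87 × 1.4/0.34 = 8.700.
Sorption retards both mechanisms: v_R = v/R = 0.07655 m/day, D_R = D/R = 0.02172 m²/day.
Peak time from v_R²t² + 2D_R t − x² = 0: t = (√(D_R² + v_R²x²) − D_R)/v_R².
√(D_R² + v_R²x²) = √(0.02172² + 0.07655² × 278²) = 21.28; v_R² = 0.005860.
t = (21.28 − 0.02172)/0.005860 = 3630 days.

3630 days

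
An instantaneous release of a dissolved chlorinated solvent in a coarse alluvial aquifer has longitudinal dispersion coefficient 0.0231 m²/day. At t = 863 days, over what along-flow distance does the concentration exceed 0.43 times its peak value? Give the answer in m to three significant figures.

The plume is Gaussian with σ = √(2Dt) = √(2 × 0.0231 × 863) = 6.314 m.
C/C_peak = exp(−Δx²/(2σ²)) = 0.43 ⇒ Δx = σ·√(−2 ln 0.43) = 6.314 × 1.299 = 8.202 m.
Width = 2Δx = 16.4 m.

16.4 m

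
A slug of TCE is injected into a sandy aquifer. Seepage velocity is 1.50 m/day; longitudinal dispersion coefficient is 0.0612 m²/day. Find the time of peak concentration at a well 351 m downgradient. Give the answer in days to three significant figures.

234 days

For the 1D instantaneous-source solution, setting ∂C/∂t = 0 at fixed x gives v²t² + 2Dt − x² = 0, so t = (√(D² + v²x²) − D)/v².
√(D² + v²x²) = √(0.0612² + 1.50² × 351²) = 526.5; v² = 2.25.
t = (526.5 − 0.0612)/2.25 = 234 days (vs. the pure-advection estimate x/v = 234 d).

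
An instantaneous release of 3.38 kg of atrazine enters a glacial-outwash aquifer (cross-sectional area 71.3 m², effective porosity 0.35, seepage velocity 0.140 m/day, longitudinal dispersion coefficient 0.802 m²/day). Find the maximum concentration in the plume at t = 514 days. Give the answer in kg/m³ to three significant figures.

0.00188 kg/m³

The peak of an instantaneous 1D plume sits at x = vt; there the Gaussian factor is 1 and C_max = M/(n_e·A·√(4πDt)), where n_e·A is the pore area the mass is dissolved in.
√(4πDt) = √(4π × 0.802 × 514) = 71.97 m, so C_max = 3.38/(0.35 × 71.3 × 71.97) = 0.00188 kg/m³.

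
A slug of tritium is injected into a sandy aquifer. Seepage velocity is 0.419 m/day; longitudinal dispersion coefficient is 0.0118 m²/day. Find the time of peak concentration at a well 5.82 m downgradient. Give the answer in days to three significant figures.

For the 1D instantaneous-source solution, setting ∂C/∂t = 0 at fixed x gives v²t² + 2Dt − x² = 0, so t = (√(D² + v²x²) − D)/v².
√(D² + v²x²) = √(0.0118² + 0.419² × 5.82²) = 2.439; v² = 0.175561.
t = (2.439 − 0.0118)/0.175561 = 13.8 days (vs. the pure-advection estimate x/v = 13.9 d).

13.8 days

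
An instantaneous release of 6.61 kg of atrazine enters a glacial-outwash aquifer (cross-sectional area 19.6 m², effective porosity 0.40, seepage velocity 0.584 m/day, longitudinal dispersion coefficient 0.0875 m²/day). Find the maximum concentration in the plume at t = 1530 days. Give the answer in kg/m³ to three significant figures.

The peak of an instantaneous 1D plume sits at x = vt; there the Gaussian factor is 1 and C_max = M/(n_e·A·√(4πDt)), where n_e·A is the pore area the mass is dissolved in.
√(4πDt) = √(4π × 0.0875 × 1530) = 41.02 m, so C_max = 6.61/(0.40 × 19.6 × 41.02) = 0.0206 kg/m³.

0.0206 kg/m³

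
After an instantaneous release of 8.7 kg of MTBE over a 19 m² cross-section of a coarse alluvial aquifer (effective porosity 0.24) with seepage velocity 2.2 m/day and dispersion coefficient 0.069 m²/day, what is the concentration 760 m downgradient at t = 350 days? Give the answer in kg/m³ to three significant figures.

0.0389 kg/m³

For an instantaneous plane source, C(x,t) = M/(n_e·A·√(4πDt)) · exp(−(x−vt)²/(4Dt)), with n_e·A the pore (flow) area.
Plume center vt = 2.2 × 350 = 770 m, so the well at 760 m is 10 m upgradient of the peak.
√(4πDt) = 17.42 m, giving peak height M/(n_e·A·√(4πDt)) = 8.7/(0.24 × 19 × 17.42) = 0.1095 kg/m³.
(x−vt)²/(4Dt) = (-10)²/(4 × 0.069 × 350) = 1.035; exp(−1.035) = 0.3552.
C = 0.1095 × 0.3552 = 0.0389 kg/m³.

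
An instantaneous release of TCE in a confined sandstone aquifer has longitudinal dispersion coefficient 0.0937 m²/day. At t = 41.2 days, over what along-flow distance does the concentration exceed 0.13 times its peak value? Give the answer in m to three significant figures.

The plume is Gaussian with σ = √(2Dt) = √(2 × 0.0937 × 41.2) = 2.779 m.
C/C_peak = exp(−Δx²/(2σ²)) = 0.13 ⇒ Δx = σ·√(−2 ln 0.13) = 2.779 × 2.020 = 5.614 m.
Width = 2Δx = 11.2 m.

11.2 m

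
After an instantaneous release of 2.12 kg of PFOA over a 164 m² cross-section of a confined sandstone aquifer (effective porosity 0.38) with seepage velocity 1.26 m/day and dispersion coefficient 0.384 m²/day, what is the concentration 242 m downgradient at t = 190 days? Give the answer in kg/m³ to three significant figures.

0.00110 kg/m³

For an instantaneous plane source, C(x,t) = M/(n_e·A·√(4πDt)) · exp(−(x−vt)²/(4Dt)), with n_e·A the pore (flow) area.
Plume center vt = 1.26 × 190 = 239.4 m, so the well at 242 m is 2.6 m downgradient of the peak.
√(4πDt) = 30.28 m, giving peak height M/(n_e·A·√(4πDt)) = 2.12/(0.38 × 164 × 30.28) = 0.001123 kg/m³.
(x−vt)²/(4Dt) = (2.6)²/(4 × 0.384 × 190) = 0.02316; exp(−0.02316) = 0.9771.
C = 0.001123 × 0.9771 = 0.00110 kg/m³.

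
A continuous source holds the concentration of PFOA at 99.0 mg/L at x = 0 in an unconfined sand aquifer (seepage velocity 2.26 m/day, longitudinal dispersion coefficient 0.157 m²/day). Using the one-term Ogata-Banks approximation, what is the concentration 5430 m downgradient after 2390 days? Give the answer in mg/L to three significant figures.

For a continuous step input, C/C₀ ≈ ½·erfc((x−vt)/(2√(Dt))).
vt = 2.26 × 2390 = 5401.4 m and 2√(Dt) = 2√(0.157 × 2390) = 38.74 m.
Argument (x−vt)/(2√(Dt)) = (5430 − 5401.4)/38.74 = 0.7383; ½·erfc(0.7383) = 0.1482.
C = 99.0 × 0.1482 = 14.7 mg/L.

14.7 mg/L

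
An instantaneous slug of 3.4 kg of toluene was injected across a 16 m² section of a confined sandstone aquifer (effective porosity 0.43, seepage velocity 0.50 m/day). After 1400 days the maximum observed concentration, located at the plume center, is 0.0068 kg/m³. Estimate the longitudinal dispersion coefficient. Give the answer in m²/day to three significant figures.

0.300 m²/day

At the plume center C_max = M/(n_e·A·√(4πDt)), so D = M²/(4πt·(n_e·A·C_max)²).
n_e·A·C_max = 0.43 × 16 × 0.0068 = 0.04678 kg/m.
D = 3.4²/(4π × 1400 × 0.04678²) = 0.300 m²/day.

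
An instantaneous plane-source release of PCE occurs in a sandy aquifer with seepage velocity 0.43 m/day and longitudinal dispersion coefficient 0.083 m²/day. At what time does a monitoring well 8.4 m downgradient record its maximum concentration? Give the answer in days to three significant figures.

19.1 days

For the 1D instantaneous-source solution, setting ∂C/∂t = 0 at fixed x gives v²t² + 2Dt − x² = 0, so t = (√(D² + v²x²) − D)/v².
√(D² + v²x²) = √(0.083² + 0.43² × 8.4²) = 3.613; v² = 0.1849.
t = (3.613 − 0.083)/0.1849 = 19.1 days (vs. the pure-advection estimate x/v = 19.5 d).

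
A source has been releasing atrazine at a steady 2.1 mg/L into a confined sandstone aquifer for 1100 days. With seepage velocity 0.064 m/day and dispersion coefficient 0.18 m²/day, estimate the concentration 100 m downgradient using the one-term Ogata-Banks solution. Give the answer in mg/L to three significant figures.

0.144 mg/L

For a continuous step input, C/C₀ ≈ ½·erfc((x−vt)/(2√(Dt))).
vt = 0.064 × 1100 = 70.4 m and 2√(Dt) = 2√(0.18 × 1100) = 28.14 m.
Argument (x−vt)/(2√(Dt)) = (100 − 70.4)/28.14 = 1.052; ½·erfc(1.052) = 0.06841.
C = 2.1 × 0.06841 = 0.144 mg/L.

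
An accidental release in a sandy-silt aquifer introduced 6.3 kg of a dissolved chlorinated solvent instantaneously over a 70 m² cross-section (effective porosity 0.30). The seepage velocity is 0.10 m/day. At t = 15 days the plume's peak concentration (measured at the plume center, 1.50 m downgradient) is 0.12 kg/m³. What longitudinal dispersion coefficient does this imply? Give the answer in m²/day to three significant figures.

At the plume center C_max = M/(n_e·A·√(4πDt)), so D = M²/(4πt·(n_e·A·C_max)²).
n_e·A·C_max = 0.30 × 70 × 0.12 = 2.520 kg/m.
D = 6.3²/(4π × 15 × 2.520²) = 0.0332 m²/day.

0.0332 m²/day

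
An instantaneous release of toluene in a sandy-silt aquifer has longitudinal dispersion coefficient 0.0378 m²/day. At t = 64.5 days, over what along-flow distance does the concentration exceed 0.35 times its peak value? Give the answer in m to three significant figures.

The plume is Gaussian with σ = √(2Dt) = √(2 × 0.0378 × 64.5) = 2.208 m.
C/C_peak = exp(−Δx²/(2σ²)) = 0.35 ⇒ Δx = σ·√(−2 ln 0.35) = 2.208 × 1.449 = 3.199 m.
Width = 2Δx = 6.40 m.

6.40 m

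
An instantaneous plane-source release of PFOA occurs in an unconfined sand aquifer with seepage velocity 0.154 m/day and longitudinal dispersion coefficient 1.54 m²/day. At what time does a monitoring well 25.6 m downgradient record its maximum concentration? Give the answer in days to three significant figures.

For the 1D instantaneous-source solution, setting ∂C/∂t = 0 at fixed x gives v²t² + 2Dt − x² = 0, so t = (√(D² + v²x²) − D)/v².
√(D² + v²x²) = √(1.54² + 0.154² × 25.6²) = 4.233; v² = 0.023716.
t = (4.233 − 1.54)/0.023716 = 114 days (vs. the pure-advection estimate x/v = 166 d).

114 days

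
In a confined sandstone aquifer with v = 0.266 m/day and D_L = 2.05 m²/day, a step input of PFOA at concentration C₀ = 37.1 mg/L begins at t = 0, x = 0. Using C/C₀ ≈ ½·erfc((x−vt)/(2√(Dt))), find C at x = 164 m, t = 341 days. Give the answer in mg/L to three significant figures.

0.927 mg/L

For a continuous step input, C/C₀ ≈ ½·erfc((x−vt)/(2√(Dt))).
vt = 0.266 × 341 = 90.706 m and 2√(Dt) = 2√(2.05 × 341) = 52.88 m.
Argument (x−vt)/(2√(Dt)) = (164 − 90.706)/52.88 = 1.386; ½·erfc(1.386) = 0.02499.
C = 37.1 × 0.02499 = 0.927 mg/L.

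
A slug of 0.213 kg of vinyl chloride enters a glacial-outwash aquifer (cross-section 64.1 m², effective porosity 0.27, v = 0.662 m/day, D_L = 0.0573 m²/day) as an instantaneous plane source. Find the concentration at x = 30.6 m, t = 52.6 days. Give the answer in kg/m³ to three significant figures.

0.000456 kg/m³

For an instantaneous plane source, C(x,t) = M/(n_e·A·√(4πDt)) · exp(−(x−vt)²/(4Dt)), with n_e·A the pore (flow) area.
Plume center vt = 0.662 × 52.6 = 34.8212 m, so the well at 30.6 m is 4.2212 m upgradient of the peak.
√(4πDt) = 6.154 m, giving peak height M/(n_e·A·√(4πDt)) = 0.213/(0.27 × 64.1 × 6.154) = 0.002000 kg/m³.
(x−vt)²/(4Dt) = (-4.2212)²/(4 × 0.0573 × 52.6) = 1.478; exp(−1.478) = 0.2281.
C = 0.002000 × 0.2281 = 0.000456 kg/m³.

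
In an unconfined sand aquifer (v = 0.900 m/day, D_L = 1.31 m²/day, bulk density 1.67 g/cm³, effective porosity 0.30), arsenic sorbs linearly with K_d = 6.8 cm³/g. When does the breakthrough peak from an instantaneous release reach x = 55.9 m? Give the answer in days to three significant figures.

Retardation factor R = 1 + ρ_b·K_d/n = 1 + 1.67 × 6.8/0.30 = 38.85.
Sorption retards both mechanisms: v_R = v/R = 0.02317 m/day, D_R = D/R = 0.03372 m²/day.
Peak time from v_R²t² + 2D_R t − x² = 0: t = (√(D_R² + v_R²x²) − D_R)/v_R².
√(D_R² + v_R²x²) = √(0.03372² + 0.02317² × 55.9²) = 1.296; v_R² = 0.0005368.
t = (1.296 − 0.03372)/0.0005368 = 2350 days.

2350 days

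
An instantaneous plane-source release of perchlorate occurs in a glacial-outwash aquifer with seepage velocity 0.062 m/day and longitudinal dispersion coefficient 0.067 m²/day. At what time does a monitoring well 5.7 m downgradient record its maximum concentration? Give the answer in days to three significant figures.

For the 1D instantaneous-source solution, setting ∂C/∂t = 0 at fixed x gives v²t² + 2Dt − x² = 0, so t = (√(D² + v²x²) − D)/v².
√(D² + v²x²) = √(0.067² + 0.062² × 5.7²) = 0.3597; v² = 0.003844.
t = (0.3597 − 0.067)/0.003844 = 76.1 days (vs. the pure-advection estimate x/v = 91.9 d).

76.1 days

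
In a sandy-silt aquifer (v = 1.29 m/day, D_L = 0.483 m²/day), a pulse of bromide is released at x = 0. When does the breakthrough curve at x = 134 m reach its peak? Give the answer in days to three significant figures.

104 days

For the 1D instantaneous-source solution, setting ∂C/∂t = 0 at fixed x gives v²t² + 2Dt − x² = 0, so t = (√(D² + v²x²) − D)/v².
√(D² + v²x²) = √(0.483² + 1.29² × 134²) = 172.9; v² = 1.6641.
t = (172.9 − 0.483)/1.6641 = 104 days (vs. the pure-advection estimate x/v = 104 d).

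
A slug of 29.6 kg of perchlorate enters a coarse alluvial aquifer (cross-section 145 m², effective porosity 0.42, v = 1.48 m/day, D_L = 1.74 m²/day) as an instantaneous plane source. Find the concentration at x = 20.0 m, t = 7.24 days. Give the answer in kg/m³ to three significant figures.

0.00698 kg/m³

For an instantaneous plane source, C(x,t) = M/(n_e·A·√(4πDt)) · exp(−(x−vt)²/(4Dt)), with n_e·A the pore (flow) area.
Plume center vt = 1.48 × 7.24 = 10.7152 m, so the well at 20.0 m is 9.2848 m downgradient of the peak.
√(4πDt) = 12.58 m, giving peak height M/(n_e·A·√(4πDt)) = 29.6/(0.42 × 145 × 12.58) = 0.03864 kg/m³.
(x−vt)²/(4Dt) = (9.2848)²/(4 × 1.74 × 7.24) = 1.711; exp(−1.711) = 0.1807.
C = 0.03864 × 0.1807 = 0.00698 kg/m³.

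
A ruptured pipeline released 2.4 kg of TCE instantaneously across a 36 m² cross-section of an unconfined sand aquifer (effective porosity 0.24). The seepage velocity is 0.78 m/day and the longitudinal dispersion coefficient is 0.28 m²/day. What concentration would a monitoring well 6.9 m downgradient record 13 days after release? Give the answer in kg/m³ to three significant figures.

0.0200 kg/m³

For an instantaneous plane source, C(x,t) = M/(n_e·A·√(4πDt)) · exp(−(x−vt)²/(4Dt)), with n_e·A the pore (flow) area.
Plume center vt = 0.78 × 13 = 10.14 m, so the well at 6.9 m is 3.24 m upgradient of the peak.
√(4πDt) = 6.763 m, giving peak height M/(n_e·A·√(4πDt)) = 2.4/(0.24 × 36 × 6.763) = 0.04107 kg/m³.
(x−vt)²/(4Dt) = (-3.24)²/(4 × 0.28 × 13) = 0.7210; exp(−0.7210) = 0.4863.
C = 0.04107 × 0.4863 = 0.0200 kg/m³.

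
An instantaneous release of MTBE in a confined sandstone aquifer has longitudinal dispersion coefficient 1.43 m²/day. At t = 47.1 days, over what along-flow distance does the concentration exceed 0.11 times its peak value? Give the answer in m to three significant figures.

The plume is Gaussian with σ = √(2Dt) = √(2 × 1.43 × 47.1) = 11.61 m.
C/C_peak = exp(−Δx²/(2σ²)) = 0.11 ⇒ Δx = σ·√(−2 ln 0.11) = 11.61 × 2.101 = 24.39 m.
Width = 2Δx = 48.8 m.

48.8 m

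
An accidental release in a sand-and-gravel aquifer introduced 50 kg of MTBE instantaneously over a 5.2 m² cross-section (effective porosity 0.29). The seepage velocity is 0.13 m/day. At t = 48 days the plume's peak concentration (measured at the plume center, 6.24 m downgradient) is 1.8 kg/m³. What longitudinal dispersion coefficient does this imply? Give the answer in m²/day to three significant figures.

0.563 m²/day

At the plume center C_max = M/(n_e·A·√(4πDt)), so D = M²/(4πt·(n_e·A·C_max)²).
n_e·A·C_max = 0.29 × 5.2 × 1.8 = 2.714 kg/m.
D = 50²/(4π × 48 × 2.714²) = 0.563 m²/day.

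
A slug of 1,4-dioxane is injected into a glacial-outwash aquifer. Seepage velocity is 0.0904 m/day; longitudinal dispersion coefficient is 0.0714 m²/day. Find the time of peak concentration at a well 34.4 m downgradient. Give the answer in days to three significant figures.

372 days

For the 1D instantaneous-source solution, setting ∂C/∂t = 0 at fixed x gives v²t² + 2Dt − x² = 0, so t = (√(D² + v²x²) − D)/v².
√(D² + v²x²) = √(0.0714² + 0.0904² × 34.4²) = 3.111; v² = 0.00817216.
t = (3.111 − 0.0714)/0.00817216 = 372 days (vs. the pure-advection estimate x/v = 381 d).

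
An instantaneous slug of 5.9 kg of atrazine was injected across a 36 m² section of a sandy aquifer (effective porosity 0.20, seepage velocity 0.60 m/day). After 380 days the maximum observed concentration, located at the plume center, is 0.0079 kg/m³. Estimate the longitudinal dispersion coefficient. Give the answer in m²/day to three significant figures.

2.25 m²/day

At the plume center C_max = M/(n_e·A·√(4πDt)), so D = M²/(4πt·(n_e·A·C_max)²).
n_e·A·C_max = 0.20 × 36 × 0.0079 = 0.05688 kg/m.
D = 5.9²/(4π × 380 × 0.05688²) = 2.25 m²/day.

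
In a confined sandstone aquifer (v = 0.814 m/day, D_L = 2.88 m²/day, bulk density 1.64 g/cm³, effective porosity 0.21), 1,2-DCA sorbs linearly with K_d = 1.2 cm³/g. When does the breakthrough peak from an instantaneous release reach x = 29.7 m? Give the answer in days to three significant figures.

Retardation factor R = 1 + ρ_b·K_d/n = 1 + 1.64 × 1.2/0.21 = 10.37.
Sorption retards both mechanisms: v_R = v/R = 0.07850 m/day, D_R = D/R = 0.2777 m²/day.
Peak time from v_R²t² + 2D_R t − x² = 0: t = (√(D_R² + v_R²x²) − D_R)/v_R².
√(D_R² + v_R²x²) = √(0.2777² + 0.07850² × 29.7²) = 2.348; v_R² = 0.006162.
t = (2.348 − 0.2777)/0.006162 = 336 days.

336 days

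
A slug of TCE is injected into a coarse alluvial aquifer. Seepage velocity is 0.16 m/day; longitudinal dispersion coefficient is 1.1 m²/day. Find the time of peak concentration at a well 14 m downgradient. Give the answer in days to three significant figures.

54.5 days

For the 1D instantaneous-source solution, setting ∂C/∂t = 0 at fixed x gives v²t² + 2Dt − x² = 0, so t = (√(D² + v²x²) − D)/v².
√(D² + v²x²) = √(1.1² + 0.16² × 14²) = 2.496; v² = 0.0256.
t = (2.496 − 1.1)/0.0256 = 54.5 days (vs. the pure-advection estimate x/v = 87.5 d).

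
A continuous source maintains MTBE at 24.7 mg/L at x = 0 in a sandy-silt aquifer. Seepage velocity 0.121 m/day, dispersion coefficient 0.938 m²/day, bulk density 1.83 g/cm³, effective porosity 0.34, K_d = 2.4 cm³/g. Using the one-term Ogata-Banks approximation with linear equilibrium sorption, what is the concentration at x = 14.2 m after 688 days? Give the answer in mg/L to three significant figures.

Retardation factor R = 1 + ρ_b·K_d/n = 1 + 1.83 × 2.4/0.34 = 13.92.
Sorption retards both mechanisms: v_R = v/R = 0.008693 m/day, D_R = D/R = 0.06739 m²/day.
v_R·t = 0.008693 × 688 = 5.980784 m; 2√(D_R t) = 13.62 m; argument = (14.2 − 5.980784)/13.62 = 0.6035.
C = C₀ × ½·erfc(0.6035) = 24.7 × 0.1967 = 4.86 mg/L.

4.86 mg/L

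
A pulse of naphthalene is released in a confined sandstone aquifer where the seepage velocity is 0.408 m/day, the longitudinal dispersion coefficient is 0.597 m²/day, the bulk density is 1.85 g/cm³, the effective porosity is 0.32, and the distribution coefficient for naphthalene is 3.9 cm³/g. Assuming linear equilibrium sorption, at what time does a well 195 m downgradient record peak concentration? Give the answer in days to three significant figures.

11200 days

Retardation factor R = 1 + ρ_b·K_d/n = 1 + 1.85 × 3.9/0.32 = 23.55.
Sorption retards both mechanisms: v_R = v/R = 0.01732 m/day, D_R = D/R = 0.02535 m²/day.
Peak time from v_R²t² + 2D_R t − x² = 0: t = (√(D_R² + v_R²x²) − D_R)/v_R².
√(D_R² + v_R²x²) = √(0.02535² + 0.01732² × 195²) = 3.377; v_R² = 0.0003000.
t = (3.377 − 0.02535)/0.0003000 = 11200 days.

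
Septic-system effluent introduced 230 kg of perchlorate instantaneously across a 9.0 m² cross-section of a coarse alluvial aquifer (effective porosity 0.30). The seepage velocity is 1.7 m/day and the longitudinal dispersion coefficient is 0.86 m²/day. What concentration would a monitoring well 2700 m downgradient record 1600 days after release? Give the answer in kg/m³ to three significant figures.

For an instantaneous plane source, C(x,t) = M/(n_e·A·√(4πDt)) · exp(−(x−vt)²/(4Dt)), with n_e·A the pore (flow) area.
Plume center vt = 1.7 × 1600 = 2720 m, so the well at 2700 m is 20 m upgradient of the peak.
√(4πDt) = 131.5 m, giving peak height M/(n_e·A·√(4πDt)) = 230/(0.30 × 9.0 × 131.5) = 0.6478 kg/m³.
(x−vt)²/(4Dt) = (-20)²/(4 × 0.86 × 1600) = 0.07267; exp(−0.07267) = 0.9299.
C = 0.6478 × 0.9299 = 0.602 kg/m³.

0.602 kg/m³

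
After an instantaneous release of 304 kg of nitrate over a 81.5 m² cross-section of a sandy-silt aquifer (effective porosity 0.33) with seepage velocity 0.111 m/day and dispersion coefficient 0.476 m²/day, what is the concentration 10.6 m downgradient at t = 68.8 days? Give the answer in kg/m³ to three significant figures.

0.521 kg/m³

For an instantaneous plane source, C(x,t) = M/(n_e·A·√(4πDt)) · exp(−(x−vt)²/(4Dt)), with n_e·A the pore (flow) area.
Plume center vt = 0.111 × 68.8 = 7.6368 m, so the well at 10.6 m is 2.9632 m downgradient of the peak.
√(4πDt) = 20.29 m, giving peak height M/(n_e·A·√(4πDt)) = 304/(0.33 × 81.5 × 20.29) = 0.5571 kg/m³.
(x−vt)²/(4Dt) = (2.9632)²/(4 × 0.476 × 68.8) = 0.06703; exp(−0.06703) = 0.9352.
C = 0.5571 × 0.9352 = 0.521 kg/m³.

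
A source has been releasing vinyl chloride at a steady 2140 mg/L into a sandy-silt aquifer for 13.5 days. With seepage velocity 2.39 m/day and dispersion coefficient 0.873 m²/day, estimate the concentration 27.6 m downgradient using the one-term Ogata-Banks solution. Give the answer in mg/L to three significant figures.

For a continuous step input, C/C₀ ≈ ½·erfc((x−vt)/(2√(Dt))).
vt = 2.39 × 13.5 = 32.265 m and 2√(Dt) = 2√(0.873 × 13.5) = 6.866 m.
Argument (x−vt)/(2√(Dt)) = (27.6 − 32.265)/6.866 = -0.6794; ½·erfc(-0.6794) = 0.8317.
C = 2140 × 0.8317 = 1780 mg/L.

1780 mg/L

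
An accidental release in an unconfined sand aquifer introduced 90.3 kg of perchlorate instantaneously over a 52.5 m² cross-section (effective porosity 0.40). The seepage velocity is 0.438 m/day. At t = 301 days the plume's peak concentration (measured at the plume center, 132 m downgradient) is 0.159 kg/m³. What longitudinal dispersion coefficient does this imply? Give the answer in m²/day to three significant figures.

At the plume center C_max = M/(n_e·A·√(4πDt)), so D = M²/(4πt·(n_e·A·C_max)²).
n_e·A·C_max = 0.40 × 52.5 × 0.159 = 3.339 kg/m.
D = 90.3²/(4π × 301 × 3.339²) = 0.193 m²/day.

0.193 m²/day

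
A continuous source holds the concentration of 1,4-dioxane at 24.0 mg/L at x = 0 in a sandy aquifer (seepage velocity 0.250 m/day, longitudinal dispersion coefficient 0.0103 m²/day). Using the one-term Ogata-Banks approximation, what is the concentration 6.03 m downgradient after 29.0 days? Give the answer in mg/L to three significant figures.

For a continuous step input, C/C₀ ≈ ½·erfc((x−vt)/(2√(Dt))).
vt = 0.250 × 29.0 = 7.25 m and 2√(Dt) = 2√(0.0103 × 29.0) = 1.093 m.
Argument (x−vt)/(2√(Dt)) = (6.03 − 7.25)/1.093 = -1.116; ½·erfc(-1.116) = 0.9427.
C = 24.0 × 0.9427 = 22.6 mg/L.

22.6 mg/L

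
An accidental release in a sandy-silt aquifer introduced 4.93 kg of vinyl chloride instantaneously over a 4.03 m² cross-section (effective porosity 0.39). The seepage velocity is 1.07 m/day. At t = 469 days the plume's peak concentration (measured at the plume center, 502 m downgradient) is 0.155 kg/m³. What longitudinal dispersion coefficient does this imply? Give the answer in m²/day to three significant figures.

At the plume center C_max = M/(n_e·A·√(4πDt)), so D = M²/(4πt·(n_e·A·C_max)²).
n_e·A·C_max = 0.39 × 4.03 × 0.155 = 0.2436 kg/m.
D = 4.93²/(4π × 469 × 0.2436²) = 0.0695 m²/day.

0.0695 m²/day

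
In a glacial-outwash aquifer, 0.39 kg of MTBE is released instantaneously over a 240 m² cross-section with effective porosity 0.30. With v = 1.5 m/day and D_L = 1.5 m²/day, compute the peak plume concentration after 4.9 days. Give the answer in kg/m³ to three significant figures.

The peak of an instantaneous 1D plume sits at x = vt; there the Gaussian factor is 1 and C_max = M/(n_e·A·√(4πDt)), where n_e·A is the pore area the mass is dissolved in.
√(4πDt) = √(4π × 1.5 × 4.9) = 9.611 m, so C_max = 0.39/(0.30 × 240 × 9.611) = 0.000564 kg/m³.

0.000564 kg/m³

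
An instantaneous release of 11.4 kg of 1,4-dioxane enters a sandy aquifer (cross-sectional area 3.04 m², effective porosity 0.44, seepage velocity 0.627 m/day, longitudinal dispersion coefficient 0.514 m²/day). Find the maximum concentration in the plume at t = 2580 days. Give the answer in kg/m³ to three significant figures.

The peak of an instantaneous 1D plume sits at x = vt; there the Gaussian factor is 1 and C_max = M/(n_e·A·√(4πDt)), where n_e·A is the pore area the mass is dissolved in.
√(4πDt) = √(4π × 0.514 × 2580) = 129.1 m, so C_max = 11.4/(0.44 × 3.04 × 129.1) = 0.0660 kg/m³.

0.0660 kg/m³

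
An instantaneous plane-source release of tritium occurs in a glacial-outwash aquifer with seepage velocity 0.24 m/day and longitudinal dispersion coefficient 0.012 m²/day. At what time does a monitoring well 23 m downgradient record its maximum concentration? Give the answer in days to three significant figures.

For the 1D instantaneous-source solution, setting ∂C/∂t = 0 at fixed x gives v²t² + 2Dt − x² = 0, so t = (√(D² + v²x²) − D)/v².
√(D² + v²x²) = √(0.012² + 0.24² × 23²) = 5.520; v² = 0.0576.
t = (5.520 − 0.012)/0.0576 = 95.6 days (vs. the pure-advection estimate x/v = 95.8 d).

95.6 days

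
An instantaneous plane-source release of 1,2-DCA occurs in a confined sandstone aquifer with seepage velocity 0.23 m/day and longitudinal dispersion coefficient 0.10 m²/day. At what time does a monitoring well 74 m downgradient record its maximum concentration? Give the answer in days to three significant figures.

For the 1D instantaneous-source solution, setting ∂C/∂t = 0 at fixed x gives v²t² + 2Dt − x² = 0, so t = (√(D² + v²x²) − D)/v².
√(D² + v²x²) = √(0.10² + 0.23² × 74²) = 17.02; v² = 0.0529.
t = (17.02 − 0.10)/0.0529 = 320 days (vs. the pure-advection estimate x/v = 322 d).

320 days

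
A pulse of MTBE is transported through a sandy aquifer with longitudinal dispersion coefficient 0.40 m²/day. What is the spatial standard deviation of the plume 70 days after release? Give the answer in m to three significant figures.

Dispersive spreading gives a Gaussian with σ² = 2Dt; advection only shifts the center.
σ = √(2 × 0.40 × 70) = 7.48 m.

7.48 m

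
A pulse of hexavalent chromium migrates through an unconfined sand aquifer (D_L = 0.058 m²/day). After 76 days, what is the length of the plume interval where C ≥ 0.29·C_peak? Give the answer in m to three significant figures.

The plume is Gaussian with σ = √(2Dt) = √(2 × 0.058 × 76) = 2.969 m.
C/C_peak = exp(−Δx²/(2σ²)) = 0.29 ⇒ Δx = σ·√(−2 ln 0.29) = 2.969 × 1.573 = 4.670 m.
Width = 2Δx = 9.34 m.

9.34 m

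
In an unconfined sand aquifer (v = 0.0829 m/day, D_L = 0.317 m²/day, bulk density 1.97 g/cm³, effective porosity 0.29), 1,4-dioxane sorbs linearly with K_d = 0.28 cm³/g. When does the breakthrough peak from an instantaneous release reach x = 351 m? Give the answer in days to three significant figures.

Retardation factor R = 1 + ρ_b·K_d/n = 1 + 1.97 × 0.28/0.29 = 2.902.
Sorption retards both mechanisms: v_R = v/R = 0.02857 m/day, D_R = D/R = 0.1092 m²/day.
Peak time from v_R²t² + 2D_R t − x² = 0: t = (√(D_R² + v_R²x²) − D_R)/v_R².
√(D_R² + v_R²x²) = √(0.1092² + 0.02857² × 351²) = 10.03; v_R² = 0.0008162.
t = (10.03 − 0.1092)/0.0008162 = 12200 days.

12200 days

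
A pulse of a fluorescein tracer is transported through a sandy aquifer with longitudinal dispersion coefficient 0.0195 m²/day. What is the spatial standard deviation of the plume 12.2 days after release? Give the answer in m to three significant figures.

0.690 m

Dispersive spreading gives a Gaussian with σ² = 2Dt; advection only shifts the center.
σ = √(2 × 0.0195 × 12.2) = 0.690 m.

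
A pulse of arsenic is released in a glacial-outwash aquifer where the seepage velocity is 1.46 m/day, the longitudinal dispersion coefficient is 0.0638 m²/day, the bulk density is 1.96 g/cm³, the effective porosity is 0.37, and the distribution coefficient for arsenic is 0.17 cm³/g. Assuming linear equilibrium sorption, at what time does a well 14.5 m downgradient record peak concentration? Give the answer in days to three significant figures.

Retardation factor R = 1 + ρ_b·K_d/n = 1 + 1.96 × 0.17/0.37 = 1.901.
Sorption retards both mechanisms: v_R = v/R = 0.7680 m/day, D_R = D/R = 0.03356 m²/day.
Peak time from v_R²t² + 2D_R t − x² = 0: t = (√(D_R² + v_R²x²) − D_R)/v_R².
√(D_R² + v_R²x²) = √(0.03356² + 0.7680² × 14.5²) = 11.14; v_R² = 0.5898.
t = (11.14 − 0.03356)/0.5898 = 18.8 days.

18.8 days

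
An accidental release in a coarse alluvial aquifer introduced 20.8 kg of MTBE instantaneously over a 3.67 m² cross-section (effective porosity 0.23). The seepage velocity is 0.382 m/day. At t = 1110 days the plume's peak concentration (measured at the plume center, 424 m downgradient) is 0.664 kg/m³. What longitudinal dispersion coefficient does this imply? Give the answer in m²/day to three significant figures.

0.0987 m²/day

At the plume center C_max = M/(n_e·A·√(4πDt)), so D = M²/(4πt·(n_e·A·C_max)²).
n_e·A·C_max = 0.23 × 3.67 × 0.664 = 0.5605 kg/m.
D = 20.8²/(4π × 1110 × 0.5605²) = 0.0987 m²/day.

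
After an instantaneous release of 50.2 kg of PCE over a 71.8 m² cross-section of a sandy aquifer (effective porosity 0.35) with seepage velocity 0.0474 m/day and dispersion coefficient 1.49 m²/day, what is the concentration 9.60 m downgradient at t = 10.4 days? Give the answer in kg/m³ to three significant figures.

0.0376 kg/m³

For an instantaneous plane source, C(x,t) = M/(n_e·A·√(4πDt)) · exp(−(x−vt)²/(4Dt)), with n_e·A the pore (flow) area.
Plume center vt = 0.0474 × 10.4 = 0.49296 m, so the well at 9.60 m is 9.10704 m downgradient of the peak.
√(4πDt) = 13.95 m, giving peak height M/(n_e·A·√(4πDt)) = 50.2/(0.35 × 71.8 × 13.95) = 0.1432 kg/m³.
(x−vt)²/(4Dt) = (9.10704)²/(4 × 1.49 × 10.4) = 1.338; exp(−1.338) = 0.2624.
C = 0.1432 × 0.2624 = 0.0376 kg/m³.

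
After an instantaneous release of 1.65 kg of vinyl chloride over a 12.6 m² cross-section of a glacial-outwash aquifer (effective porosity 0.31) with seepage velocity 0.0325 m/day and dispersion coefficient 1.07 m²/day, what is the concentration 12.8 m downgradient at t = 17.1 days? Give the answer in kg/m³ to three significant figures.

For an instantaneous plane source, C(x,t) = M/(n_e·A·√(4πDt)) · exp(−(x−vt)²/(4Dt)), with n_e·A the pore (flow) area.
Plume center vt = 0.0325 × 17.1 = 0.55575 m, so the well at 12.8 m is 12.24425 m downgradient of the peak.
√(4πDt) = 15.16 m, giving peak height M/(n_e·A·√(4πDt)) = 1.65/(0.31 × 12.6 × 15.16) = 0.02786 kg/m³.
(x−vt)²/(4Dt) = (12.24425)²/(4 × 1.07 × 17.1) = 2.048; exp(−2.048) = 0.1290.
C = 0.02786 × 0.1290 = 0.00359 kg/m³.

0.00359 kg/m³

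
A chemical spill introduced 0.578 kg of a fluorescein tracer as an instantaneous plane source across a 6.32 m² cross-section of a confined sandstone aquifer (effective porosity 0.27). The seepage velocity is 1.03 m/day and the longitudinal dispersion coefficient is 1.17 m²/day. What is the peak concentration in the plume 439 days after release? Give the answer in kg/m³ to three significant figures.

The peak of an instantaneous 1D plume sits at x = vt; there the Gaussian factor is 1 and C_max = M/(n_e·A·√(4πDt)), where n_e·A is the pore area the mass is dissolved in.
√(4πDt) = √(4π × 1.17 × 439) = 80.34 m, so C_max = 0.578/(0.27 × 6.32 × 80.34) = 0.00422 kg/m³.

0.00422 kg/m³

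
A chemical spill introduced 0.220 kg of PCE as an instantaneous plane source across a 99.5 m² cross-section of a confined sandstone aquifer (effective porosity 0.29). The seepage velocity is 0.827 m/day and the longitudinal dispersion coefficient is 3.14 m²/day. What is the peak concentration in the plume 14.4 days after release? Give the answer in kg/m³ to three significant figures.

The peak of an instantaneous 1D plume sits at x = vt; there the Gaussian factor is 1 and C_max = M/(n_e·A·√(4πDt)), where n_e·A is the pore area the mass is dissolved in.
√(4πDt) = √(4π × 3.14 × 14.4) = 23.84 m, so C_max = 0.220/(0.29 × 99.5 × 23.84) = 0.000320 kg/m³.

0.000320 kg/m³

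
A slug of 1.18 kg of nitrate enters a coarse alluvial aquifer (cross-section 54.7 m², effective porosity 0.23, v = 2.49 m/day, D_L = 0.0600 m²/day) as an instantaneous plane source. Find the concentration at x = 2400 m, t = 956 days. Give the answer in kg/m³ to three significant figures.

0.000659 kg/m³

For an instantaneous plane source, C(x,t) = M/(n_e·A·√(4πDt)) · exp(−(x−vt)²/(4Dt)), with n_e·A the pore (flow) area.
Plume center vt = 2.49 × 956 = 2380.44 m, so the well at 2400 m is 19.56 m downgradient of the peak.
√(4πDt) = 26.85 m, giving peak height M/(n_e·A·√(4πDt)) = 1.18/(0.23 × 54.7 × 26.85) = 0.003493 kg/m³.
(x−vt)²/(4Dt) = (19.56)²/(4 × 0.0600 × 956) = 1.668; exp(−1.668) = 0.1886.
C = 0.003493 × 0.1886 = 0.000659 kg/m³.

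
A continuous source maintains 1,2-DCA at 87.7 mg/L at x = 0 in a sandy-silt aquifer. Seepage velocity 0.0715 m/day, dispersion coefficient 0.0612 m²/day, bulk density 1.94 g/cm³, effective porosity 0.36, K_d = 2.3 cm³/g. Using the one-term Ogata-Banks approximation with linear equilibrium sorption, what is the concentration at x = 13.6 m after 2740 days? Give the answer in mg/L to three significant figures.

51.0 mg/L

Retardation factor R = 1 + ρ_b·K_d/n = 1 + 1.94 × 2.3/0.36 = 13.39.
Sorption retards both mechanisms: v_R = v/R = 0.005340 m/day, D_R = D/R = 0.004571 m²/day.
v_R·t = 0.005340 × 2740 = 14.6316 m; 2√(D_R t) = 7.078 m; argument = (13.6 − 14.6316)/7.078 = -0.1457.
C = C₀ × ½·erfc(-0.1457) = 87.7 × 0.5816 = 51.0 mg/L.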